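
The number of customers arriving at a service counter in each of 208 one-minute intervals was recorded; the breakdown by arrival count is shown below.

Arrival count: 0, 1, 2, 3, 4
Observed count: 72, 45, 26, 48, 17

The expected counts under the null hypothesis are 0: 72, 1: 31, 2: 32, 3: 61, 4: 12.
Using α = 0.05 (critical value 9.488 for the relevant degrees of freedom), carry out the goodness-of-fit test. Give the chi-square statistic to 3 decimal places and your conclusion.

12.301; reject

cat         O        E   (O−E)²/E
0          72       72     0.0000
1          45       31     6.3226
2          26       32     1.1250
3          48       61     2.7705
4          17       12     2.0833
Sum = 12.301
df = 4. Since 12.301 > 9.488, we reject H₀.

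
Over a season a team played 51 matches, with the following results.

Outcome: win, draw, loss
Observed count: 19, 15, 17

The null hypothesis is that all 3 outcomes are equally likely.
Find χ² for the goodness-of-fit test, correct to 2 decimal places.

0.47

Under H₀ each category has probability 1/3, so each expected count is 51/3 = 17.
cat         O        E   (O−E)²/E
win        19       17      0.235
draw       15       17      0.235
loss       17       17      0.000
Sum = 0.47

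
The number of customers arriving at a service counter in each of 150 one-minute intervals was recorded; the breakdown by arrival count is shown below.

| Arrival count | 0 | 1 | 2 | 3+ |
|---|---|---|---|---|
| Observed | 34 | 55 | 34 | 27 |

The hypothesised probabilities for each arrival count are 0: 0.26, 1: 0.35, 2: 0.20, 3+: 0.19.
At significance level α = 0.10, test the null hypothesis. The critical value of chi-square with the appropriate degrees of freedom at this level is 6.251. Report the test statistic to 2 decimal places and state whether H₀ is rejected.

Expected counts E_i = n·p_i: 150×0.26 = 39, 150×0.35 = 52.5, 150×0.20 = 30, 150×0.19 = 28.5.
χ² = (34−39)²/39 + (55−52.5)²/52.5 + (34−30)²/30 + (27−28.5)²/28.5
   = 0.641 + 0.119 + 0.533 + 0.079
Sum = 1.37
df = 3. Since 1.37 < 6.251, we do not reject H₀.

1.37; do not reject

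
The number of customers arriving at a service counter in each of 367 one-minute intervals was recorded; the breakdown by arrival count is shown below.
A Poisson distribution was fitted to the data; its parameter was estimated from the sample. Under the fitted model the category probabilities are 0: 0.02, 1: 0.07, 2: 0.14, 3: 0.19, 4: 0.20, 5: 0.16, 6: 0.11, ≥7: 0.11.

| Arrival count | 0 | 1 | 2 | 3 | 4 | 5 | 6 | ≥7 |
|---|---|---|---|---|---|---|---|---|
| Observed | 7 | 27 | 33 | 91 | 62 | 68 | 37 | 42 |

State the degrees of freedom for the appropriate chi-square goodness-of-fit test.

There are k = 8 categories and 1 parameter estimated from the data, so df = 8 − 1 − 1 = 6.

6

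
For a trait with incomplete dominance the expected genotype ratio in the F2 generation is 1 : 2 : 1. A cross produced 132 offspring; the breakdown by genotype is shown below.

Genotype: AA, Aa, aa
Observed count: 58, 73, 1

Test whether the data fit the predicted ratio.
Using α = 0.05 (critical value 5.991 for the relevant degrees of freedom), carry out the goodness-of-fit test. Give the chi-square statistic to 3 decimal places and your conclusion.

50.712; reject

Ratio total = 4. Expected counts: 132×1/4 = 33, 132×2/4 = 66, 132×1/4 = 33.
cat         O        E   (O−E)²/E
AA         58       33    18.9394
Aa         73       66     0.7424
aa          1       33    31.0303
Sum = 50.712
df = 2. Since 50.712 > 5.991, we reject H₀.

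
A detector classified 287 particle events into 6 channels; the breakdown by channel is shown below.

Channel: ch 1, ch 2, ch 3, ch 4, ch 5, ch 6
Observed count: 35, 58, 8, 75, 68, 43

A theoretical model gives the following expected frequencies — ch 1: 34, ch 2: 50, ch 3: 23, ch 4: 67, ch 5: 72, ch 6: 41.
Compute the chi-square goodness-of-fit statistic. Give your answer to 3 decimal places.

12.367

χ² = (35−34)²/34 + (58−50)²/50 + (8−23)²/23 + (75−67)²/67 + (68−72)²/72 + (43−41)²/41
   = 0.0294 + 1.2800 + 9.7826 + 0.9552 + 0.2222 + 0.0976
Sum = 12.367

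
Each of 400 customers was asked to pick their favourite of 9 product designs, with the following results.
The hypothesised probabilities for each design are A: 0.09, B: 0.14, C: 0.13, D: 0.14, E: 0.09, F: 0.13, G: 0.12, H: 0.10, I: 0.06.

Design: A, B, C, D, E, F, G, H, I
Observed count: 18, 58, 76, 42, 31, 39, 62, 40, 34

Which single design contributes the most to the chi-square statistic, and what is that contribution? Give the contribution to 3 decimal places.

Expected counts E_i = n·p_i: 400×0.09 = 36, 400×0.14 = 56, 400×0.13 = 52, 400×0.14 = 56, 400×0.09 = 36, 400×0.13 = 52, 400×0.12 = 48, 400×0.10 = 40, 400×0.06 = 24.
χ² = (18−36)²/36 + (58−56)²/56 + (76−52)²/52 + (42−56)²/56 + (31−36)²/36 + (39−52)²/52 + (62−48)²/48 + (40−40)²/40 + (34−24)²/24
   = 9.0000 + 0.0714 + 11.0769 + 3.5000 + 0.6944 + 3.2500 + 4.0833 + 0.0000 + 4.1667
The largest term is for C: 11.077.

C, 11.077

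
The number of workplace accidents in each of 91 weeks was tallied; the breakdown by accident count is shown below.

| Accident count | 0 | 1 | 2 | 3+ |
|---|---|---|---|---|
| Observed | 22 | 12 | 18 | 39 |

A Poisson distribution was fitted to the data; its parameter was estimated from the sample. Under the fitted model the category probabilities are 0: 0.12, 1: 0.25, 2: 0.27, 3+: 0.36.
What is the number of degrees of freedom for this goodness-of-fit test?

There are k = 4 categories and 1 parameter estimated from the data, so df = 4 − 1 − 1 = 2.

2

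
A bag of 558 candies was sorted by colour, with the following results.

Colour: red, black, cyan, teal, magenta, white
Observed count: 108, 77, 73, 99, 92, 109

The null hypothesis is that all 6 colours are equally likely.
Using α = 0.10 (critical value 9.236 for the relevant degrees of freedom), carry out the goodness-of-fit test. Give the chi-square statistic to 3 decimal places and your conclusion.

Expected count for each of the 6 categories: 558/6 = 93.
χ² = (108−93)²/93 + (77−93)²/93 + (73−93)²/93 + (99−93)²/93 + (92−93)²/93 + (109−93)²/93
   = 2.4194 + 2.7527 + 4.3011 + 0.3871 + 0.0108 + 2.7527
Sum = 12.624
df = 5. Since 12.624 > 9.236, we reject H₀.

12.624; reject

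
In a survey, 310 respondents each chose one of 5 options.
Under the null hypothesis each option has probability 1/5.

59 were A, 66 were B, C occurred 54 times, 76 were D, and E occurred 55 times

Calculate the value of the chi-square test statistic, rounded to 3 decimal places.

Under H₀ each category has probability 1/5, so each expected count is 310/5 = 62.
A: (59 − 62)²/62 = 9/62 = 0.1452
B: (66 − 62)²/62 = 16/62 = 0.2581
C: (54 − 62)²/62 = 64/62 = 1.0323
D: (76 − 62)²/62 = 196/62 = 3.1613
E: (55 − 62)²/62 = 49/62 = 0.7903
Sum = 5.387

5.387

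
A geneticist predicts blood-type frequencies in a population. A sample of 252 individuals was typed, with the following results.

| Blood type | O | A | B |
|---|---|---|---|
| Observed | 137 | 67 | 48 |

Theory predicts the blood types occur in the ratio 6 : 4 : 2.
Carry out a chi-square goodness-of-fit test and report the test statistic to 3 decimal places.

5.258

Ratio total = 12. Expected counts: 252×6/12 = 126, 252×4/12 = 84, 252×2/12 = 42.
O: (137 − 126)²/126 = 121/126 = 0.9603
A: (67 − 84)²/84 = 289/84 = 3.4405
B: (48 − 42)²/42 = 36/42 = 0.8571
Sum = 5.258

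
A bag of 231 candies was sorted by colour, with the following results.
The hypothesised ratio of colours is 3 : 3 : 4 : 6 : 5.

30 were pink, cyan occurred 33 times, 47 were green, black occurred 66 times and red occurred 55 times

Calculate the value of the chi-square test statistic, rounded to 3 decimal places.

Ratio total = 21. Expected counts: 231×3/21 = 33, 231×3/21 = 33, 231×4/21 = 44, 231×6/21 = 66, 231×5/21 = 55.
cat         O        E   (O−E)²/E
pink       30       33     0.2727
cyan       33       33     0.0000
green      47       44     0.2045
black      66       66     0.0000
red        55       55     0.0000
Sum = 0.477

0.477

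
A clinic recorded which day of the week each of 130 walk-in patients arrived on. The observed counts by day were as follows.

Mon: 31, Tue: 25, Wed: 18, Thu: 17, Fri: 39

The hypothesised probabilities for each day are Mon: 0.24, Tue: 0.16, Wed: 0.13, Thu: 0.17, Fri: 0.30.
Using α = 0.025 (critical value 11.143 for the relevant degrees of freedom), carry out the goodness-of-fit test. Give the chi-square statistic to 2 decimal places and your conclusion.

2.10; do not reject

Expected counts E_i = n·p_i: 130×0.24 = 31.2, 130×0.16 = 20.8, 130×0.13 = 16.9, 130×0.17 = 22.1, 130×0.30 = 39.
χ² = (31−31.2)²/31.2 + (25−20.8)²/20.8 + (18−16.9)²/16.9 + (17−22.1)²/22.1 + (39−39)²/39
   = 0.001 + 0.848 + 0.072 + 1.177 + 0.000
Sum = 2.10
df = 4. Since 2.10 < 11.143, we do not reject H₀.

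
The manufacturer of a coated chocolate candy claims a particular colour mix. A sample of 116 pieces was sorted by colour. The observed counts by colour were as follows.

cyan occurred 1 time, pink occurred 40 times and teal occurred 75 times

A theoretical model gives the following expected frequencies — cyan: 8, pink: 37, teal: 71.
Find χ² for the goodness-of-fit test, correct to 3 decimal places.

cyan: (1 − 8)²/8 = 49/8 = 6.1250
pink: (40 − 37)²/37 = 9/37 = 0.2432
teal: (75 − 71)²/71 = 16/71 = 0.2254
Sum = 6.594

6.594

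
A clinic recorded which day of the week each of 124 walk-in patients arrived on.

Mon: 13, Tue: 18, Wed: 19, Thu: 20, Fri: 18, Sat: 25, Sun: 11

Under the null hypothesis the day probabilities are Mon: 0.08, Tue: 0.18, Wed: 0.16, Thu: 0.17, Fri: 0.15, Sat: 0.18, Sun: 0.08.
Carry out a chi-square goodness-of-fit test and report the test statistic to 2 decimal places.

Expected counts E_i = n·p_i: 124×0.08 = 9.92, 124×0.18 = 22.32, 124×0.16 = 19.84, 124×0.17 = 21.08, 124×0.15 = 18.6, 124×0.18 = 22.32, 124×0.08 = 9.92.
χ² = (13−9.92)²/9.92 + (18−22.32)²/22.32 + (19−19.84)²/19.84 + (20−21.08)²/21.08 + (18−18.6)²/18.6 + (25−22.32)²/22.32 + (11−9.92)²/9.92
   = 0.956 + 0.836 + 0.036 + 0.055 + 0.019 + 0.322 + 0.118
Sum = 2.34

2.34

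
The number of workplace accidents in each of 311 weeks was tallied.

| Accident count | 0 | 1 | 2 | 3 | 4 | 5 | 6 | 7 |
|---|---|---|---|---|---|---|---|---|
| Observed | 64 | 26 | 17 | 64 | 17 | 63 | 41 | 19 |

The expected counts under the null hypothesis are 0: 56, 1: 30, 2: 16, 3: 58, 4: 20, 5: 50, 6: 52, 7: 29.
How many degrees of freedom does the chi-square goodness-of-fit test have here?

There are k = 8 categories and no parameters were estimated from the data, so df = 8 − 1 = 7.

7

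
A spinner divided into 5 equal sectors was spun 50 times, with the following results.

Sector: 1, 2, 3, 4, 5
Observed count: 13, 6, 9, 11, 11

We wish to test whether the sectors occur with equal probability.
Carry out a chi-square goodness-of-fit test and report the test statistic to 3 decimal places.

2.800

Under H₀ each category has probability 1/5, so each expected count is 50/5 = 10.
cat         O        E   (O−E)²/E
1          13       10     0.9000
2           6       10     1.6000
3           9       10     0.1000
4          11       10     0.1000
5          11       10     0.1000
Sum = 2.800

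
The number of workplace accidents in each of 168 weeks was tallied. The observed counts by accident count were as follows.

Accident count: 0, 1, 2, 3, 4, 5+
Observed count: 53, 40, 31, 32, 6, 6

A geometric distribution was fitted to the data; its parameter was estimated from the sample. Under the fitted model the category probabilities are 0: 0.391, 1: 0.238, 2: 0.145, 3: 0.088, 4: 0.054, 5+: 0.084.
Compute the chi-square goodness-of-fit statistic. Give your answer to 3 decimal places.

30.012

Expected counts E_i = n·p_i: 168×0.391 = 65.688, 168×0.238 = 39.984, 168×0.145 = 24.36, 168×0.088 = 14.784, 168×0.054 = 9.072, 168×0.084 = 14.112.
cat         O        E   (O−E)²/E
0          53   65.688     2.4508
1          40   39.984     0.0000
2          31    24.36     1.8099
3          32   14.784    20.0481
4           6    9.072     1.0403
5+          6   14.112     4.6630
Sum = 30.012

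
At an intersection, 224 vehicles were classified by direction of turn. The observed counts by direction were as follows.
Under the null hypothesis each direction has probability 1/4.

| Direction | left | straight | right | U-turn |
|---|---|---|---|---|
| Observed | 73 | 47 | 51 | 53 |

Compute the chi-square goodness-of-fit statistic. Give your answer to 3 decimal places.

7.214

Expected count for each of the 4 categories: 224/4 = 56.
χ² = (73−56)²/56 + (47−56)²/56 + (51−56)²/56 + (53−56)²/56
   = 5.1607 + 1.4464 + 0.4464 + 0.1607
Sum = 7.214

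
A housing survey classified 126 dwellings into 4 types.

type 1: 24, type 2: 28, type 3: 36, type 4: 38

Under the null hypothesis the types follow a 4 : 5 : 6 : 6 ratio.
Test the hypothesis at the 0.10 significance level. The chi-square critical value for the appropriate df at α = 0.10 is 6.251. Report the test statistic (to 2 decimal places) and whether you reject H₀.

Ratio total = 21. Expected counts: 126×4/21 = 24, 126×5/21 = 30, 126×6/21 = 36, 126×6/21 = 36.
cat         O        E   (O−E)²/E
type 1     24       24      0.000
type 2     28       30      0.133
type 3     36       36      0.000
type 4     38       36      0.111
Sum = 0.24
df = 3. Since 0.24 < 6.251, we do not reject H₀.

0.24; do not reject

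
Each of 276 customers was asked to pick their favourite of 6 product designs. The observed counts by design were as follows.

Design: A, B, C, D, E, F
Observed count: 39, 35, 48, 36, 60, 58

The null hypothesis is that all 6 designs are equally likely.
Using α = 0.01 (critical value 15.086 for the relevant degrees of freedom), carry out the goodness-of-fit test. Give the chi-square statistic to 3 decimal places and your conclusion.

13.348; do not reject

Under H₀ each category has probability 1/6, so each expected count is 276/6 = 46.
A: (39 − 46)²/46 = 49/46 = 1.0652
B: (35 − 46)²/46 = 121/46 = 2.6304
C: (48 − 46)²/46 = 4/46 = 0.0870
D: (36 − 46)²/46 = 100/46 = 2.1739
E: (60 − 46)²/46 = 196/46 = 4.2609
F: (58 − 46)²/46 = 144/46 = 3.1304
Sum = 13.348
df = 5. Since 13.348 < 15.086, we do not reject H₀.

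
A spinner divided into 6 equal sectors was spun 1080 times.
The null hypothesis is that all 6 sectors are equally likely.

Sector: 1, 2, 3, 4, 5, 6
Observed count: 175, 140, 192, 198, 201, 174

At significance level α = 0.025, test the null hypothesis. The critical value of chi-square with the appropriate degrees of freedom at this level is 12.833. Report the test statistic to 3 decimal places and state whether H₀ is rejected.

Under H₀ each category has probability 1/6, so each expected count is 1080/6 = 180.
χ² = (175−180)²/180 + (140−180)²/180 + (192−180)²/180 + (198−180)²/180 + (201−180)²/180 + (174−180)²/180
   = 0.1389 + 8.8889 + 0.8000 + 1.8000 + 2.4500 + 0.2000
Sum = 14.278
df = 5. Since 14.278 > 12.833, we reject H₀.

14.278; reject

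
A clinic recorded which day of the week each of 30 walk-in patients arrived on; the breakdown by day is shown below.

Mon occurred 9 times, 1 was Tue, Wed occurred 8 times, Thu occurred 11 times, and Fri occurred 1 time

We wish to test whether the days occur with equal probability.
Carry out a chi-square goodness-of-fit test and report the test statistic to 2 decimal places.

14.67

Expected count for each of the 5 categories: 30/5 = 6.
Mon: (9 − 6)²/6 = 9/6 = 1.500
Tue: (1 − 6)²/6 = 25/6 = 4.167
Wed: (8 − 6)²/6 = 4/6 = 0.667
Thu: (11 − 6)²/6 = 25/6 = 4.167
Fri: (1 − 6)²/6 = 25/6 = 4.167
Sum = 14.67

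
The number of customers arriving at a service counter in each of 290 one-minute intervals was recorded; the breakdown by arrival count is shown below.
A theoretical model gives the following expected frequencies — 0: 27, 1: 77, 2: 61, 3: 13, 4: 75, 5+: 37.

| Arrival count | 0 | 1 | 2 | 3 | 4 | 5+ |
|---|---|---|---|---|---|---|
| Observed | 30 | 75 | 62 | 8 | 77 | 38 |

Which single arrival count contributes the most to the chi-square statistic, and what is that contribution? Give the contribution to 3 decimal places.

χ² = (30−27)²/27 + (75−77)²/77 + (62−61)²/61 + (8−13)²/13 + (77−75)²/75 + (38−37)²/37
   = 0.3333 + 0.0519 + 0.0164 + 1.9231 + 0.0533 + 0.0270
The largest term is for 3: 1.923.

3, 1.923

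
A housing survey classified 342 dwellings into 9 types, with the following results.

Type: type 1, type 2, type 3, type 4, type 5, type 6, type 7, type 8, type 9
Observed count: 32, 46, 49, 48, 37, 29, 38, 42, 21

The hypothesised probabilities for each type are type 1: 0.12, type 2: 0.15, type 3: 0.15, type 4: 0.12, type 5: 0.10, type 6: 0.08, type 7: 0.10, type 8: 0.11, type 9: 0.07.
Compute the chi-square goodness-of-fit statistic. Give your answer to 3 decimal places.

Expected counts E_i = n·p_i: 342×0.12 = 41.04, 342×0.15 = 51.3, 342×0.15 = 51.3, 342×0.12 = 41.04, 342×0.10 = 34.2, 342×0.08 = 27.36, 342×0.10 = 34.2, 342×0.11 = 37.62, 342×0.07 = 23.94.
χ² = (32−41.04)²/41.04 + (46−51.3)²/51.3 + (49−51.3)²/51.3 + (48−41.04)²/41.04 + (37−34.2)²/34.2 + (29−27.36)²/27.36 + (38−34.2)²/34.2 + (42−37.62)²/37.62 + (21−23.94)²/23.94
   = 1.9913 + 0.5476 + 0.1031 + 1.1804 + 0.2292 + 0.0983 + 0.4222 + 0.5100 + 0.3611
Sum = 5.443

5.443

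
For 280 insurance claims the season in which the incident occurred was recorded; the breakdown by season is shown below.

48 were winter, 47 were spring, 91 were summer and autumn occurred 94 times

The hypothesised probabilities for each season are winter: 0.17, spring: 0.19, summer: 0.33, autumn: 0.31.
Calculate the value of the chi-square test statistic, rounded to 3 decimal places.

1.344

Expected counts E_i = n·p_i: 280×0.17 = 47.6, 280×0.19 = 53.2, 280×0.33 = 92.4, 280×0.31 = 86.8.
cat         O        E   (O−E)²/E
winter     48     47.6     0.0034
spring     47     53.2     0.7226
summer     91     92.4     0.0212
autumn     94     86.8     0.5972
Sum = 1.344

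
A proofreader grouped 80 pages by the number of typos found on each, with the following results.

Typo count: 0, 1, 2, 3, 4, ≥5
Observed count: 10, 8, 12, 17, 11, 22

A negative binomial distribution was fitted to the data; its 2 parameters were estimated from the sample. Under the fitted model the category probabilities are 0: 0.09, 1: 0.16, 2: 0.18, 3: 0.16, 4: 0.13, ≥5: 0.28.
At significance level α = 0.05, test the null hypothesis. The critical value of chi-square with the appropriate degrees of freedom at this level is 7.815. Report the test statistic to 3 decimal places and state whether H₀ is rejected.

Expected counts E_i = n·p_i: 80×0.09 = 7.2, 80×0.16 = 12.8, 80×0.18 = 14.4, 80×0.16 = 12.8, 80×0.13 = 10.4, 80×0.28 = 22.4.
0: (10 − 7.2)²/7.2 = 7.84/7.2 = 1.0889
1: (8 − 12.8)²/12.8 = 23.04/12.8 = 1.8000
2: (12 − 14.4)²/14.4 = 5.76/14.4 = 0.4000
3: (17 − 12.8)²/12.8 = 17.64/12.8 = 1.3781
4: (11 − 10.4)²/10.4 = 0.36/10.4 = 0.0346
≥5: (22 − 22.4)²/22.4 = 0.16/22.4 = 0.0071
Sum = 4.709
df = 3. Since 4.709 < 7.815, we do not reject H₀.

4.709; do not reject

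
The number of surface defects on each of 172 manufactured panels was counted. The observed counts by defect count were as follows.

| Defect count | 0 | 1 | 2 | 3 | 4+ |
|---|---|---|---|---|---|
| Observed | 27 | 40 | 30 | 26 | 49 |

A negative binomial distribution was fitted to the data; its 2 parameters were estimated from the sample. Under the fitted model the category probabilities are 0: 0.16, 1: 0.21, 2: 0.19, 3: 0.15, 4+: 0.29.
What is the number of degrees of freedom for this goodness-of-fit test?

2

There are k = 5 categories and 2 parameters estimated from the data, so df = 5 − 1 − 2 = 2.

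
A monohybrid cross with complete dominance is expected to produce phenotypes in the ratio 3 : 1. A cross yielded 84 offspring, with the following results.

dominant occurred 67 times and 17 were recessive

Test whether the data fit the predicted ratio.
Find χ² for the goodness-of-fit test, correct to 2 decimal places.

1.02

Ratio total = 4. Expected counts: 84×3/4 = 63, 84×1/4 = 21.
dominant: (67 − 63)²/63 = 16/63 = 0.254
recessive: (17 − 21)²/21 = 16/21 = 0.762
Sum = 1.02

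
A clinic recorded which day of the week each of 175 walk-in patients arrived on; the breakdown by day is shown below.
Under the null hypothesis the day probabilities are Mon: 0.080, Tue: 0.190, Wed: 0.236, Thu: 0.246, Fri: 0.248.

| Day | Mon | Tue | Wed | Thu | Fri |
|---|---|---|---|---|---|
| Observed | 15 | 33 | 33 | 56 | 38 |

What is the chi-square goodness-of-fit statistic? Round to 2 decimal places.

6.31

Expected counts E_i = n·p_i: 175×0.080 = 14, 175×0.190 = 33.25, 175×0.236 = 41.3, 175×0.246 = 43.05, 175×0.248 = 43.4.
Mon: (15 − 14)²/14 = 1/14 = 0.071
Tue: (33 − 33.25)²/33.25 = 0.0625/33.25 = 0.002
Wed: (33 − 41.3)²/41.3 = 68.89/41.3 = 1.668
Thu: (56 − 43.05)²/43.05 = 167.7025/43.05 = 3.896
Fri: (38 − 43.4)²/43.4 = 29.16/43.4 = 0.672
Sum = 6.31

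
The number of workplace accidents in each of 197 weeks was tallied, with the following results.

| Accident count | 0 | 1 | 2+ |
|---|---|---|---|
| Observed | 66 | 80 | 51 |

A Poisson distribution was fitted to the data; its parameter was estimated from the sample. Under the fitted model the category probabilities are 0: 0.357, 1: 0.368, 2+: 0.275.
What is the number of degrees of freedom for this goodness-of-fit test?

1

There are k = 3 categories and 1 parameter estimated from the data, so df = 3 − 1 − 1 = 1.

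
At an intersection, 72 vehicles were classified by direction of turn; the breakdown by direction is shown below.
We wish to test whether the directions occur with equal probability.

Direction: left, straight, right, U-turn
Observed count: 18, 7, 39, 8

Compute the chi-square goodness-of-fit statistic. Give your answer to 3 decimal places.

Expected count for each of the 4 categories: 72/4 = 18.
left: (18 − 18)²/18 = 0/18 = 0.0000
straight: (7 − 18)²/18 = 121/18 = 6.7222
right: (39 − 18)²/18 = 441/18 = 24.5000
U-turn: (8 − 18)²/18 = 100/18 = 5.5556
Sum = 36.778

36.778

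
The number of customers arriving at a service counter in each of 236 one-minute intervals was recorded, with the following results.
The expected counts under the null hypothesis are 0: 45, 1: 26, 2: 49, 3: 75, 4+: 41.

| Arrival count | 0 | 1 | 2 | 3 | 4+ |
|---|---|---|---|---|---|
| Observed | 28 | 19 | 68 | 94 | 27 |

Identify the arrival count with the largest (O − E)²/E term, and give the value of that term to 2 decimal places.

2, 7.37

χ² = (28−45)²/45 + (19−26)²/26 + (68−49)²/49 + (94−75)²/75 + (27−41)²/41
   = 6.422 + 1.885 + 7.367 + 4.813 + 4.780
The largest term is for 2: 7.37.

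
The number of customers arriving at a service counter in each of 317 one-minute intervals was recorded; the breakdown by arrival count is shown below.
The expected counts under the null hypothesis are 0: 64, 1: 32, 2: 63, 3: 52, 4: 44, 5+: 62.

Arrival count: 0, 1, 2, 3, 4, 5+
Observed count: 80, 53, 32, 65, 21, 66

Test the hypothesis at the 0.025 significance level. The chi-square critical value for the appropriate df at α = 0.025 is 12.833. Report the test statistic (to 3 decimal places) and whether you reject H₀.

χ² = (80−64)²/64 + (53−32)²/32 + (32−63)²/63 + (65−52)²/52 + (21−44)²/44 + (66−62)²/62
   = 4.0000 + 13.7813 + 15.2540 + 3.2500 + 12.0227 + 0.2581
Sum = 48.566
df = 5. Since 48.566 > 12.833, we reject H₀.

48.566; reject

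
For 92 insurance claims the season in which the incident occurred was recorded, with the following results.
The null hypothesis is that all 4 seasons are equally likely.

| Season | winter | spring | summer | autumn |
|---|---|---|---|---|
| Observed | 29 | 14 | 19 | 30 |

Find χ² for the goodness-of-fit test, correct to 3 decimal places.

Expected count for each of the 4 categories: 92/4 = 23.
χ² = (29−23)²/23 + (14−23)²/23 + (19−23)²/23 + (30−23)²/23
   = 1.5652 + 3.5217 + 0.6957 + 2.1304
Sum = 7.913

7.913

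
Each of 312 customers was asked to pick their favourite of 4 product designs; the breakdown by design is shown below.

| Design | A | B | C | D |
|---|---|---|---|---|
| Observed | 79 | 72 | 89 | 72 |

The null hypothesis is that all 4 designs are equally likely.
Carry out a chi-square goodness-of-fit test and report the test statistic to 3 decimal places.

Under H₀ each category has probability 1/4, so each expected count is 312/4 = 78.
A: (79 − 78)²/78 = 1/78 = 0.0128
B: (72 − 78)²/78 = 36/78 = 0.4615
C: (89 − 78)²/78 = 121/78 = 1.5513
D: (72 − 78)²/78 = 36/78 = 0.4615
Sum = 2.487

2.487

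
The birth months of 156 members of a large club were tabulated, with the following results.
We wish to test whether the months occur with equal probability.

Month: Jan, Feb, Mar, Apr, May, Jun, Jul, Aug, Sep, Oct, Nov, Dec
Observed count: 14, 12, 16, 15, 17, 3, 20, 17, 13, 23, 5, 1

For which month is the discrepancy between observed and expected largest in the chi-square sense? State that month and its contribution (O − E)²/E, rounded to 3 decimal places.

Expected count for each of the 12 categories: 156/12 = 13.
cat         O        E   (O−E)²/E
Jan        14       13     0.0769
Feb        12       13     0.0769
Mar        16       13     0.6923
Apr        15       13     0.3077
May        17       13     1.2308
Jun         3       13     7.6923
Jul        20       13     3.7692
Aug        17       13     1.2308
Sep        13       13     0.0000
Oct        23       13     7.6923
Nov         5       13     4.9231
Dec         1       13    11.0769
The largest term is for Dec: 11.077.

Dec, 11.077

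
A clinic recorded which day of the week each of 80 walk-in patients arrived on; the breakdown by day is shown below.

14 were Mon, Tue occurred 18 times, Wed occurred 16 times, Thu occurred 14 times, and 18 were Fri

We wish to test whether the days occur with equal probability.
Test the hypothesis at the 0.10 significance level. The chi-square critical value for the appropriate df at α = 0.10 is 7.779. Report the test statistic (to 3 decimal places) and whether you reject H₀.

1.000; do not reject

Expected count for each of the 5 categories: 80/5 = 16.
cat         O        E   (O−E)²/E
Mon        14       16     0.2500
Tue        18       16     0.2500
Wed        16       16     0.0000
Thu        14       16     0.2500
Fri        18       16     0.2500
Sum = 1.000
df = 4. Since 1.000 < 7.779, we do not reject H₀.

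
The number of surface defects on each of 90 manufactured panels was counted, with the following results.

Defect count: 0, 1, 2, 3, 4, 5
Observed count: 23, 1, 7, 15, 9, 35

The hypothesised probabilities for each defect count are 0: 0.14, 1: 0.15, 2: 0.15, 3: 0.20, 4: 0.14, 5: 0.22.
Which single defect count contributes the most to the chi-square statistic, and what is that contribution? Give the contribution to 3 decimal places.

5, 11.669

Expected counts E_i = n·p_i: 90×0.14 = 12.6, 90×0.15 = 13.5, 90×0.15 = 13.5, 90×0.20 = 18, 90×0.14 = 12.6, 90×0.22 = 19.8.
χ² = (23−12.6)²/12.6 + (1−13.5)²/13.5 + (7−13.5)²/13.5 + (15−18)²/18 + (9−12.6)²/12.6 + (35−19.8)²/19.8
   = 8.5841 + 11.5741 + 3.1296 + 0.5000 + 1.0286 + 11.6687
The largest term is for 5: 11.669.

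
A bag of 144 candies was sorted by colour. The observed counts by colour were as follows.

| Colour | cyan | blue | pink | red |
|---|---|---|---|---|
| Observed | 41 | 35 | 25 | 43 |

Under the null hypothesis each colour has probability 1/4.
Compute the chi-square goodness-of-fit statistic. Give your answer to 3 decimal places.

5.444

Expected count for each of the 4 categories: 144/4 = 36.
χ² = (41−36)²/36 + (35−36)²/36 + (25−36)²/36 + (43−36)²/36
   = 0.6944 + 0.0278 + 3.3611 + 1.3611
Sum = 5.444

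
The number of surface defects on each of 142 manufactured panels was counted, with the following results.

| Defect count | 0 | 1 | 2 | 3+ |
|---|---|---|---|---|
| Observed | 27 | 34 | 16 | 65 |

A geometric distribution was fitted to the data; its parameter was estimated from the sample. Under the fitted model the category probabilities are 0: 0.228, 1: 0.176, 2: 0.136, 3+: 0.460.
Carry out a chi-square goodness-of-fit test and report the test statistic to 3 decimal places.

4.709

Expected counts E_i = n·p_i: 142×0.228 = 32.376, 142×0.176 = 24.992, 142×0.136 = 19.312, 142×0.460 = 65.32.
cat         O        E   (O−E)²/E
0          27   32.376     0.8927
1          34   24.992     3.2468
2          16   19.312     0.5680
3+         65    65.32     0.0016
Sum = 4.709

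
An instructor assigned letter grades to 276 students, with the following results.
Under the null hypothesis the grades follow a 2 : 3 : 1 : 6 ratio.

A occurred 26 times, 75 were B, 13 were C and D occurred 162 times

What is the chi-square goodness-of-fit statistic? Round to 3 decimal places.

Ratio total = 12. Expected counts: 276×2/12 = 46, 276×3/12 = 69, 276×1/12 = 23, 276×6/12 = 138.
χ² = (26−46)²/46 + (75−69)²/69 + (13−23)²/23 + (162−138)²/138
   = 8.6957 + 0.5217 + 4.3478 + 4.1739
Sum = 17.739

17.739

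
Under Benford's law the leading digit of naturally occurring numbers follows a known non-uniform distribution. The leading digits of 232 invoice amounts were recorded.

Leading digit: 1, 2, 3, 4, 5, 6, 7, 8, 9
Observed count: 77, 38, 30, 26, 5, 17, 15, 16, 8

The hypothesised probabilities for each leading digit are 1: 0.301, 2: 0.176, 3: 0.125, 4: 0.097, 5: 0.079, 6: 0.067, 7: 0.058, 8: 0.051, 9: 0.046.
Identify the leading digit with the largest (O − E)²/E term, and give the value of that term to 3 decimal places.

5, 9.692

Expected counts E_i = n·p_i: 232×0.301 = 69.832, 232×0.176 = 40.832, 232×0.125 = 29, 232×0.097 = 22.504, 232×0.079 = 18.328, 232×0.067 = 15.544, 232×0.058 = 13.456, 232×0.051 = 11.832, 232×0.046 = 10.672.
cat         O        E   (O−E)²/E
1          77   69.832     0.7358
2          38   40.832     0.1964
3          30       29     0.0345
4          26   22.504     0.5431
5           5   18.328     9.6920
6          17   15.544     0.1364
7          15   13.456     0.1772
8          16   11.832     1.4682
9           8   10.672     0.6690
The largest term is for 5: 9.692.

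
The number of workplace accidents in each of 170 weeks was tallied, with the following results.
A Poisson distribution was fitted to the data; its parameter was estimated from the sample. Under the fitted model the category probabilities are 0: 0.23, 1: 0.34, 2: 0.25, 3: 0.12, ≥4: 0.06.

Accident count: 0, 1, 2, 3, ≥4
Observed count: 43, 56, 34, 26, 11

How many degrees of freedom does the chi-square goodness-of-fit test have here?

There are k = 5 categories and 1 parameter estimated from the data, so df = 5 − 1 − 1 = 3.

3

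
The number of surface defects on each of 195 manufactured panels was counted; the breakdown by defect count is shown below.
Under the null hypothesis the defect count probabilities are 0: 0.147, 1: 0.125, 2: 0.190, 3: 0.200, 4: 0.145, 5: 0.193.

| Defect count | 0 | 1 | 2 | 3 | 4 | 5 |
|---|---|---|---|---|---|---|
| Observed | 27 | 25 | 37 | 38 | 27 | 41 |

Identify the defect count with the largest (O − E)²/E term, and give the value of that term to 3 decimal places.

Expected counts E_i = n·p_i: 195×0.147 = 28.665, 195×0.125 = 24.375, 195×0.190 = 37.05, 195×0.200 = 39, 195×0.145 = 28.275, 195×0.193 = 37.635.
χ² = (27−28.665)²/28.665 + (25−24.375)²/24.375 + (37−37.05)²/37.05 + (38−39)²/39 + (27−28.275)²/28.275 + (41−37.635)²/37.635
   = 0.0967 + 0.0160 + 0.0001 + 0.0256 + 0.0575 + 0.3009
The largest term is for 5: 0.301.

5, 0.301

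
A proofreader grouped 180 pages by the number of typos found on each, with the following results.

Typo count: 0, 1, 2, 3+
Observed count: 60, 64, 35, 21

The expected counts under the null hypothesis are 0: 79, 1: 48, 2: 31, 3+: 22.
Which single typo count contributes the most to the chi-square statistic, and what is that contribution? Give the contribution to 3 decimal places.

0: (60 − 79)²/79 = 361/79 = 4.5696
1: (64 − 48)²/48 = 256/48 = 5.3333
2: (35 − 31)²/31 = 16/31 = 0.5161
3+: (21 − 22)²/22 = 1/22 = 0.0455
The largest term is for 1: 5.333.

1, 5.333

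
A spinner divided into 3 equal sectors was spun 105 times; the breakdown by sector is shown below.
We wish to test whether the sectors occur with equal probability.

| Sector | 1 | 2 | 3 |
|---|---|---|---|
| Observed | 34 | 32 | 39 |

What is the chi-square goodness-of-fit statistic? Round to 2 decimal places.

Under H₀ each category has probability 1/3, so each expected count is 105/3 = 35.
cat         O        E   (O−E)²/E
1          34       35      0.029
2          32       35      0.257
3          39       35      0.457
Sum = 0.74

0.74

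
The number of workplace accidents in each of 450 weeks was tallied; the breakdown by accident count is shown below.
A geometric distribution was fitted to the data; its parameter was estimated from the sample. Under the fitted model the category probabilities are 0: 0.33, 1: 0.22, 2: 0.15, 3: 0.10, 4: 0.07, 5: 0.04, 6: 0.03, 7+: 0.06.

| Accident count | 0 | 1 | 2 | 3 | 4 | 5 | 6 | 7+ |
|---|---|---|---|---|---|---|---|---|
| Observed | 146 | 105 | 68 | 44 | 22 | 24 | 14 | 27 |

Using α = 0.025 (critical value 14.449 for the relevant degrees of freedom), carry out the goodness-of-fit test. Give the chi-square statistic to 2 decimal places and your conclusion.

5.32; do not reject

Expected counts E_i = n·p_i: 450×0.33 = 148.5, 450×0.22 = 99, 450×0.15 = 67.5, 450×0.10 = 45, 450×0.07 = 31.5, 450×0.04 = 18, 450×0.03 = 13.5, 450×0.06 = 27.
χ² = (146−148.5)²/148.5 + (105−99)²/99 + (68−67.5)²/67.5 + (44−45)²/45 + (22−31.5)²/31.5 + (24−18)²/18 + (14−13.5)²/13.5 + (27−27)²/27
   = 0.042 + 0.364 + 0.004 + 0.022 + 2.865 + 2.000 + 0.019 + 0.000
Sum = 5.32
df = 6. Since 5.32 < 14.449, we do not reject H₀.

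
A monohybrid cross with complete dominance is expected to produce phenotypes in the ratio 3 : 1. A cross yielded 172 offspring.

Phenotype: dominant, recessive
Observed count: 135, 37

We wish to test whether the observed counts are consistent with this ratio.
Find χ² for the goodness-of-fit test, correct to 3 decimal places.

1.116

Ratio total = 4. Expected counts: 172×3/4 = 129, 172×1/4 = 43.
χ² = (135−129)²/129 + (37−43)²/43
   = 0.2791 + 0.8372
Sum = 1.116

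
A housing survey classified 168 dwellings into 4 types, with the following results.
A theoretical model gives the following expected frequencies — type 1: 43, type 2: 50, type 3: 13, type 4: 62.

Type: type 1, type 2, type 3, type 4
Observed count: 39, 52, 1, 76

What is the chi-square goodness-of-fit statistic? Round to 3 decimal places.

χ² = (39−43)²/43 + (52−50)²/50 + (1−13)²/13 + (76−62)²/62
   = 0.3721 + 0.0800 + 11.0769 + 3.1613
Sum = 14.690

14.690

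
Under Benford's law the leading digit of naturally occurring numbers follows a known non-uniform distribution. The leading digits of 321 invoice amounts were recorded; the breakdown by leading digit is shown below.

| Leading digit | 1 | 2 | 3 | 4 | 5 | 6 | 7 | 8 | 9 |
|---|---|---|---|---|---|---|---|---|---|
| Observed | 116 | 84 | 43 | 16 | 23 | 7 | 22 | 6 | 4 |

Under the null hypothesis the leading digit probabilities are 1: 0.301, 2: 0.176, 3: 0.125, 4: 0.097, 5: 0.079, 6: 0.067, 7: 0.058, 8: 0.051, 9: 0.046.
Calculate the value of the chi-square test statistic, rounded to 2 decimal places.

Expected counts E_i = n·p_i: 321×0.301 = 96.621, 321×0.176 = 56.496, 321×0.125 = 40.125, 321×0.097 = 31.137, 321×0.079 = 25.359, 321×0.067 = 21.507, 321×0.058 = 18.618, 321×0.051 = 16.371, 321×0.046 = 14.766.
χ² = (116−96.621)²/96.621 + (84−56.496)²/56.496 + (43−40.125)²/40.125 + (16−31.137)²/31.137 + (23−25.359)²/25.359 + (7−21.507)²/21.507 + (22−18.618)²/18.618 + (6−16.371)²/16.371 + (4−14.766)²/14.766
   = 3.887 + 13.390 + 0.206 + 7.359 + 0.219 + 9.785 + 0.614 + 6.570 + 7.850
Sum = 49.88

49.88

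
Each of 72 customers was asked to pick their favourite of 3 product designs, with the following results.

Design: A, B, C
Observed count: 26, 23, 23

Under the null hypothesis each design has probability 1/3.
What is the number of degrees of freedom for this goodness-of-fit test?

2

There are k = 3 categories and no parameters were estimated from the data, so df = 3 − 1 = 2.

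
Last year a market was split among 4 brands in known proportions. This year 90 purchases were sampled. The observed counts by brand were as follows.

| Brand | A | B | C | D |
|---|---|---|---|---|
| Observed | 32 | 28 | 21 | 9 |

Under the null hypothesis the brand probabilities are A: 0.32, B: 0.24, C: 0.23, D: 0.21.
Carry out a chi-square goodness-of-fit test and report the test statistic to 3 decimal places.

Expected counts E_i = n·p_i: 90×0.32 = 28.8, 90×0.24 = 21.6, 90×0.23 = 20.7, 90×0.21 = 18.9.
cat         O        E   (O−E)²/E
A          32     28.8     0.3556
B          28     21.6     1.8963
C          21     20.7     0.0043
D           9     18.9     5.1857
Sum = 7.442

7.442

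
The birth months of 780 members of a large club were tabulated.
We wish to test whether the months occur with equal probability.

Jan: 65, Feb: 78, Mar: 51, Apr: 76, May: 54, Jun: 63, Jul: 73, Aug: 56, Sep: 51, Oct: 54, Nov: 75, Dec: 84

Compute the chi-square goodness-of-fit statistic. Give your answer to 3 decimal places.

Expected count for each of the 12 categories: 780/12 = 65.
χ² = (65−65)²/65 + (78−65)²/65 + (51−65)²/65 + (76−65)²/65 + (54−65)²/65 + (63−65)²/65 + (73−65)²/65 + (56−65)²/65 + (51−65)²/65 + (54−65)²/65 + (75−65)²/65 + (84−65)²/65
   = 0.0000 + 2.6000 + 3.0154 + 1.8615 + 1.8615 + 0.0615 + 0.9846 + 1.2462 + 3.0154 + 1.8615 + 1.5385 + 5.5538
Sum = 23.600

23.600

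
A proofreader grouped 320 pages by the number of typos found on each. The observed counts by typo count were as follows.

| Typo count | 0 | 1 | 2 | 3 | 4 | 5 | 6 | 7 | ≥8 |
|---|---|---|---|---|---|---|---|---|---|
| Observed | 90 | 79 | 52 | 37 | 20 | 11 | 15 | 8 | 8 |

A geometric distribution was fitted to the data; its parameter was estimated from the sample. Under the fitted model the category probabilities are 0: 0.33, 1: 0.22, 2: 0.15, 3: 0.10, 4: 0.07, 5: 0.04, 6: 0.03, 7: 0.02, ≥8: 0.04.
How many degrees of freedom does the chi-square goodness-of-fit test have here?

There are k = 9 categories and 1 parameter estimated from the data, so df = 9 − 1 − 1 = 7.

7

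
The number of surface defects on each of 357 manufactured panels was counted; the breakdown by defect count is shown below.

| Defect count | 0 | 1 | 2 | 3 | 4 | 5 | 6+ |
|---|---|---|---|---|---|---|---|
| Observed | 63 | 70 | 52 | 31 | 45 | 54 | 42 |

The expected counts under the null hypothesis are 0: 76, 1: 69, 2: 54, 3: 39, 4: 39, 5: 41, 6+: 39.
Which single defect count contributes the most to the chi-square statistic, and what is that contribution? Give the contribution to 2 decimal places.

cat         O        E   (O−E)²/E
0          63       76      2.224
1          70       69      0.014
2          52       54      0.074
3          31       39      1.641
4          45       39      0.923
5          54       41      4.122
6+         42       39      0.231
The largest term is for 5: 4.12.

5, 4.12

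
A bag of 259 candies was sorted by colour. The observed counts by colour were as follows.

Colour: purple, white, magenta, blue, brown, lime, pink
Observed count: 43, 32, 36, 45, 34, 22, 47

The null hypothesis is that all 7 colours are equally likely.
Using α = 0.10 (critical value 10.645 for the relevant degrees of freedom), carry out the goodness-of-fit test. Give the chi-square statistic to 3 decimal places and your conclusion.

12.432; reject

Under H₀ each category has probability 1/7, so each expected count is 259/7 = 37.
cat          O        E   (O−E)²/E
purple      43       37     0.9730
white       32       37     0.6757
magenta     36       37     0.0270
blue        45       37     1.7297
brown       34       37     0.2432
lime        22       37     6.0811
pink        47       37     2.7027
Sum = 12.432
df = 6. Since 12.432 > 10.645, we reject H₀.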